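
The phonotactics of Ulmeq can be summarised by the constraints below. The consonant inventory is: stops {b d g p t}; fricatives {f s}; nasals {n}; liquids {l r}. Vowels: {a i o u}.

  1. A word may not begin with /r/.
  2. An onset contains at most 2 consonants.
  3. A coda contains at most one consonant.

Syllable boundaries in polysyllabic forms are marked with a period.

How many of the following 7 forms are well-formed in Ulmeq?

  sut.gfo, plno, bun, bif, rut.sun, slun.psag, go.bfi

5

sut.gfo — σ1 onset /s/, coda /t/ ok; σ2 onset /gf/ (2C), coda /∅/ ok → well-formed
plno — violates constraint 2: syllable 1 onset /pln/ has 3 consonants (> 2) → ill-formed
bun — σ1 onset /b/, coda /n/ ok → well-formed
bif — σ1 onset /b/, coda /f/ ok → well-formed
rut.sun — violates constraint 1: word begins with /r/ → ill-formed
slun.psag — σ1 onset /sl/ (2C), coda /n/ ok; σ2 onset /ps/ (2C), coda /g/ ok → well-formed
go.bfi — σ1 onset /g/, coda /∅/ ok; σ2 onset /bf/ (2C), coda /∅/ ok → well-formed
Well-formed: sut.gfo, bun, bif, slun.psag, go.bfi → 5.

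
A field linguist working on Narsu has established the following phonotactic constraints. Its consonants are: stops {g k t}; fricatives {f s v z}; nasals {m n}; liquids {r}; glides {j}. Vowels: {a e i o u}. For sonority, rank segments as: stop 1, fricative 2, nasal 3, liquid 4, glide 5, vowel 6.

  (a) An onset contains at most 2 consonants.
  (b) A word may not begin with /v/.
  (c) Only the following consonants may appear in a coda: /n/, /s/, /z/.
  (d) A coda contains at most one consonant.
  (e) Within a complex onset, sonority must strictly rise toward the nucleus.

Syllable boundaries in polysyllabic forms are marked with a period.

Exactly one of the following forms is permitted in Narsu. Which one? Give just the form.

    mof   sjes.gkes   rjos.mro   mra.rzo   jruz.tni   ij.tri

mof — violates constraint (c): syllable 1 coda contains /f/, which is not a licensed coda consonant → not permitted
sjes.gkes — violates constraint (e): syllable 2 onset /gk/: /g/ (stop, 1) → /k/ (stop, 1) does not rise → not permitted
rjos.mro — σ1 onset /rj/ (4→5 rises), coda /s/ ok; σ2 onset /mr/ (3→4 rises), coda /∅/ ok → permitted
mra.rzo — violates constraint (e): syllable 2 onset /rz/: /r/ (liquid, 4) → /z/ (fricative, 2) does not rise → not permitted
jruz.tni — violates constraint (e): syllable 1 onset /jr/: /j/ (glide, 5) → /r/ (liquid, 4) does not rise → not permitted
ij.tri — violates constraint (c): syllable 1 coda contains /j/, which is not a licensed coda consonant → not permitted

rjos.mro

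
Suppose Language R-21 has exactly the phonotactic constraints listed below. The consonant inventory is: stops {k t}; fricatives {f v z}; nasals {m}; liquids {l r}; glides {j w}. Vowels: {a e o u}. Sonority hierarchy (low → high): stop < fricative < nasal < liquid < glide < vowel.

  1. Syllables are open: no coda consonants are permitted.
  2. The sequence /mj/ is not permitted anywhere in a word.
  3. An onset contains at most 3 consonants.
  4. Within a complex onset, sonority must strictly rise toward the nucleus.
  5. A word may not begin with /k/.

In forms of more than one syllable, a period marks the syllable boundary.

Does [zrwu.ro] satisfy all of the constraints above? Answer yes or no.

[zrwu.ro] — σ1 onset /zrw/ (2→4→5 rises), coda /∅/ ok; σ2 onset /r/, coda /∅/ ok → licit

yes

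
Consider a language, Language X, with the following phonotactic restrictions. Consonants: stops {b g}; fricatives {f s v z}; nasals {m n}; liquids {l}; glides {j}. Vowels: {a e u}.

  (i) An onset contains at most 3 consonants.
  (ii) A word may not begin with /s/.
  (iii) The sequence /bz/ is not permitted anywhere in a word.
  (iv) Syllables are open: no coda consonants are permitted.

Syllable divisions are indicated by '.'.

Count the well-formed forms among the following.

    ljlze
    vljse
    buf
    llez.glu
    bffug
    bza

0

ljlze — violates constraint (i): syllable 1 onset /ljlz/ has 4 consonants (> 3) → ill-formed
vljse — violates constraint (i): syllable 1 onset /vljs/ has 4 consonants (> 3) → ill-formed
buf — violates constraint (iv): syllable 1 coda /f/ has 1 consonant (> 0) → ill-formed
llez.glu — violates constraint (iv): syllable 1 coda /z/ has 1 consonant (> 0) → ill-formed
bffug — violates constraint (iv): syllable 1 coda /g/ has 1 consonant (> 0) → ill-formed
bza — violates constraint (iii): contains banned sequence /bz/ → ill-formed
No form is well-formed → 0.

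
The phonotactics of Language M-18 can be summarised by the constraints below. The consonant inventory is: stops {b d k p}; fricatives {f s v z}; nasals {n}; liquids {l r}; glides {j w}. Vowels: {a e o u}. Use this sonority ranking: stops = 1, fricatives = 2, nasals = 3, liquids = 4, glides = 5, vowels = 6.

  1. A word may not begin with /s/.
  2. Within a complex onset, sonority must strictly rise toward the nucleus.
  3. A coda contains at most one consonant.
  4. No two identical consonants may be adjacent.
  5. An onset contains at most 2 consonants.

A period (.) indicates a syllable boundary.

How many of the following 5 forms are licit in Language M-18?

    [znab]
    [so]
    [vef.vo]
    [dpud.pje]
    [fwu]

[znab] — σ1 onset /zn/ (2→3 rises), coda /b/ ok → licit
[so] — violates constraint 1: word begins with /s/ → illicit
[vef.vo] — σ1 onset /v/, coda /f/ ok; σ2 onset /v/, coda /∅/ ok → licit
[dpud.pje] — violates constraint 2: syllable 1 onset /dp/: /d/ (stop, 1) → /p/ (stop, 1) does not rise → illicit
[fwu] — σ1 onset /fw/ (2→5 rises), coda /∅/ ok → licit
Licit: [znab], [vef.vo], [fwu] → 3.

3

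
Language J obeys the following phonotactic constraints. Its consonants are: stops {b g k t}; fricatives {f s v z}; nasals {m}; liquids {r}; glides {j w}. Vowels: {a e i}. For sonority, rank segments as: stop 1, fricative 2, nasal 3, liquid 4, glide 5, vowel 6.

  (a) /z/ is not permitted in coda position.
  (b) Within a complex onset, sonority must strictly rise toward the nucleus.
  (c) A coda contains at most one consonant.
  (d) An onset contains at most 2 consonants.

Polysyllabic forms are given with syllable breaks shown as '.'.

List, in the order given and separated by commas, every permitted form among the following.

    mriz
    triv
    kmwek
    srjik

mriz — violates constraint (a): syllable 1 coda contains /z/ → not permitted
triv — σ1 onset /tr/ (1→4 rises), coda /v/ ok → permitted
kmwek — violates constraint (d): syllable 1 onset /kmw/ has 3 consonants (> 2) → not permitted
srjik — violates constraint (d): syllable 1 onset /srj/ has 3 consonants (> 2) → not permitted

triv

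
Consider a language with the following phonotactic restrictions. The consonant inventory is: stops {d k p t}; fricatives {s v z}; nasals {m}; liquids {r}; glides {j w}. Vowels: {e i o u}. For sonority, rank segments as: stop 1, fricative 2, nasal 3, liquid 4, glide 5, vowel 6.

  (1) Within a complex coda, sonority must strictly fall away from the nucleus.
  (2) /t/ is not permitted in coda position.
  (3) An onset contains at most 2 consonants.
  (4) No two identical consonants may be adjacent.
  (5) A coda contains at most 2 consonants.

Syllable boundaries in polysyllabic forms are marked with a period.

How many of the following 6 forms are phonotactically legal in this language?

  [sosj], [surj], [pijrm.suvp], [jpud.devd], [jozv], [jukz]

0

[sosj] — violates constraint 1: syllable 1 coda /sj/: /s/ (fricative, 2) → /j/ (glide, 5) does not fall → phonotactically illegal
[surj] — violates constraint 1: syllable 1 coda /rj/: /r/ (liquid, 4) → /j/ (glide, 5) does not fall → phonotactically illegal
[pijrm.suvp] — violates constraint 5: syllable 1 coda /jrm/ has 3 consonants (> 2) → phonotactically illegal
[jpud.devd] — violates constraint 4: adjacent identical consonants /dd/ → phonotactically illegal
[jozv] — violates constraint 1: syllable 1 coda /zv/: /z/ (fricative, 2) → /v/ (fricative, 2) does not fall → phonotactically illegal
[jukz] — violates constraint 1: syllable 1 coda /kz/: /k/ (stop, 1) → /z/ (fricative, 2) does not fall → phonotactically illegal
No form is phonotactically legal → 0.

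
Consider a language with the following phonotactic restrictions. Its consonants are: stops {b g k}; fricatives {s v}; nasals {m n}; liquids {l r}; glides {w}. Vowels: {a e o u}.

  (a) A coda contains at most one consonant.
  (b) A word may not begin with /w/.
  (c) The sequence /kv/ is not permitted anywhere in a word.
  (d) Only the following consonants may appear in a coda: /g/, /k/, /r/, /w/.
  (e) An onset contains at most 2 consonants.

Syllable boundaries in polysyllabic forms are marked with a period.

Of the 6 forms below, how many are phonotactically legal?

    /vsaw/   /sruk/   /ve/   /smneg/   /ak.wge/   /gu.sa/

5

/vsaw/ — σ1 onset /vs/ (2C), coda /w/ ok → phonotactically legal
/sruk/ — σ1 onset /sr/ (2C), coda /k/ ok → phonotactically legal
/ve/ — σ1 onset /v/, coda /∅/ ok → phonotactically legal
/smneg/ — violates constraint (e): syllable 1 onset /smn/ has 3 consonants (> 2) → phonotactically illegal
/ak.wge/ — σ1 onset /∅/, coda /k/ ok; σ2 onset /wg/ (2C), coda /∅/ ok → phonotactically legal
/gu.sa/ — σ1 onset /g/, coda /∅/ ok; σ2 onset /s/, coda /∅/ ok → phonotactically legal
Phonotactically legal: /vsaw/, /sruk/, /ve/, /ak.wge/, /gu.sa/ → 5.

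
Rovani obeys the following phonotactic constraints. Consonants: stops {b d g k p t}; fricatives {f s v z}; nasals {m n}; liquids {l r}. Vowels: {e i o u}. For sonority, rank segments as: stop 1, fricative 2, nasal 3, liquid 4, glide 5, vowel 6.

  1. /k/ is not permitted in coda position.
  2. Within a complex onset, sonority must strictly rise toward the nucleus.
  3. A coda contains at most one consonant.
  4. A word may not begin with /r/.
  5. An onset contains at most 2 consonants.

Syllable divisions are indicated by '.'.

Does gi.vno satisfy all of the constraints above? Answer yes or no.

gi.vno — σ1 onset /g/, coda /∅/ ok; σ2 onset /vn/ (2→3 rises), coda /∅/ ok → permitted

yes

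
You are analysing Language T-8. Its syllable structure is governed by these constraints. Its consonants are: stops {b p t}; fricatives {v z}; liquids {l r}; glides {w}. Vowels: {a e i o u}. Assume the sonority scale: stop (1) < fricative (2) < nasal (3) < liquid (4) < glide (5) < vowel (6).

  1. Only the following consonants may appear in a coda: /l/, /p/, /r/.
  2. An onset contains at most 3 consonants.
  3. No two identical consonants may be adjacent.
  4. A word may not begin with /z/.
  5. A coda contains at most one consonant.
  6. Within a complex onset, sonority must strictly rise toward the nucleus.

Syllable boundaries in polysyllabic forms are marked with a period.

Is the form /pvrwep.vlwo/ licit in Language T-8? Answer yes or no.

no

/pvrwep.vlwo/ — violates constraint 2: syllable 1 onset /pvrw/ has 4 consonants (> 3) → illicit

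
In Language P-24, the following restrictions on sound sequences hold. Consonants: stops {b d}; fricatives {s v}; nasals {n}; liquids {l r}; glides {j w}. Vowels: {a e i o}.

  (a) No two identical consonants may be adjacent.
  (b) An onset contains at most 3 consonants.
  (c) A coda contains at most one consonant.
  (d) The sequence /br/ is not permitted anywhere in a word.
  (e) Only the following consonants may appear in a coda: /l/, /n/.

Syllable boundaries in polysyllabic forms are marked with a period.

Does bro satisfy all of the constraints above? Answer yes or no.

no

bro — violates constraint (d): contains banned sequence /br/ → phonotactically illegal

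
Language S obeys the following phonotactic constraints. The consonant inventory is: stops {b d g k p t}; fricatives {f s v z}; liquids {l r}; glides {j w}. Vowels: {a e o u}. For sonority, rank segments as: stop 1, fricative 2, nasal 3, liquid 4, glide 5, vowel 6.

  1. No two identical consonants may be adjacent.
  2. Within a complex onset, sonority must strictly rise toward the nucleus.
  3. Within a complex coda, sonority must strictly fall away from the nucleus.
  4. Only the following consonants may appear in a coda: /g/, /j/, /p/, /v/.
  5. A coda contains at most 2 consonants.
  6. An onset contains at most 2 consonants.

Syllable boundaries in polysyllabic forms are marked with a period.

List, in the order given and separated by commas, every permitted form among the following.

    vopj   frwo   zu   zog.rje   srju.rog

vopj — violates constraint 3: syllable 1 coda /pj/: /p/ (stop, 1) → /j/ (glide, 5) does not fall → not permitted
frwo — violates constraint 6: syllable 1 onset /frw/ has 3 consonants (> 2) → not permitted
zu — σ1 onset /z/, coda /∅/ ok → permitted
zog.rje — σ1 onset /z/, coda /g/ ok; σ2 onset /rj/ (4→5 rises), coda /∅/ ok → permitted
srju.rog — violates constraint 6: syllable 1 onset /srj/ has 3 consonants (> 2) → not permitted

zu, zog.rje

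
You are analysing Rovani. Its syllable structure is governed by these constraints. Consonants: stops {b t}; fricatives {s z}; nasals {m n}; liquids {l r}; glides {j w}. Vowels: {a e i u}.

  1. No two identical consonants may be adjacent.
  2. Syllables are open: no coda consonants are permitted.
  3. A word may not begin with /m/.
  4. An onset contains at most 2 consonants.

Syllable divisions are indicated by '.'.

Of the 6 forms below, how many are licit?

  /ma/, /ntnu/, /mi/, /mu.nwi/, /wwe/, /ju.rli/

1

/ma/ — violates constraint 3: word begins with /m/ → illicit
/ntnu/ — violates constraint 4: syllable 1 onset /ntn/ has 3 consonants (> 2) → illicit
/mi/ — violates constraint 3: word begins with /m/ → illicit
/mu.nwi/ — violates constraint 3: word begins with /m/ → illicit
/wwe/ — violates constraint 1: adjacent identical consonants /ww/ → illicit
/ju.rli/ — σ1 onset /j/, coda /∅/ ok; σ2 onset /rl/ (2C), coda /∅/ ok → licit
Licit: /ju.rli/ → 1.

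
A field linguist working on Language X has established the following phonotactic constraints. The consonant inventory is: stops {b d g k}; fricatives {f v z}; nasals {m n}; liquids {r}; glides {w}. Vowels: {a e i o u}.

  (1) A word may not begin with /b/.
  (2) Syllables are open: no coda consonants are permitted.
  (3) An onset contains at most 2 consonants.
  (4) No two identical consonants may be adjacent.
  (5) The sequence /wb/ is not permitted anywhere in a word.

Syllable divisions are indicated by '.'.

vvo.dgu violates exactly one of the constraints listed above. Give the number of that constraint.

vvo.dgu: adjacent identical consonants /vv/.
This is a violation of constraint 4: "No two identical consonants may be adjacent."
The remaining constraints (1, 2, 3, 5) are satisfied.

4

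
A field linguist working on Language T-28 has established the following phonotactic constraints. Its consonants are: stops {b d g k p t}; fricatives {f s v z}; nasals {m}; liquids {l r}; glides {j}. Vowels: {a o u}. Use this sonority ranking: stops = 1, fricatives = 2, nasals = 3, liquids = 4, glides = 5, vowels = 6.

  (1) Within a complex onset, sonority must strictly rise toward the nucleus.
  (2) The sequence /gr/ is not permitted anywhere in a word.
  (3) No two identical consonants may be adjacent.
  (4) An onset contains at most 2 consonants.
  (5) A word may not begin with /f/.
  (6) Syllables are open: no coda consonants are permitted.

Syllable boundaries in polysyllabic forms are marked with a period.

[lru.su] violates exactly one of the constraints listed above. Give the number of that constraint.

1

[lru.su]: syllable 1 onset /lr/: /l/ (liquid, 4) → /r/ (liquid, 4) does not rise.
This is a violation of constraint 1: "Within a complex onset, sonority must strictly rise toward the nucleus."
The remaining constraints (2, 3, 4, 5, 6) are satisfied.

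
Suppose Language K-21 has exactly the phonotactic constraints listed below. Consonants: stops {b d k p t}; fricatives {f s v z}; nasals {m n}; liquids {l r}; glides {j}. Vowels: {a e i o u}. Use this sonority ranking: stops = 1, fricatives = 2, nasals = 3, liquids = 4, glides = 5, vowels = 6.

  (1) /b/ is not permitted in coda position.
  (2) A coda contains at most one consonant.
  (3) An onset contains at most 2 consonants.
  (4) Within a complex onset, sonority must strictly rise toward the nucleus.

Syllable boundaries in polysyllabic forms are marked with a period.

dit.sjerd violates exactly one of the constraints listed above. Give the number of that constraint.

2

dit.sjerd: syllable 2 coda /rd/ has 2 consonants (> 1).
This is a violation of constraint 2: "A coda contains at most one consonant."
The remaining constraints (1, 3, 4) are satisfied.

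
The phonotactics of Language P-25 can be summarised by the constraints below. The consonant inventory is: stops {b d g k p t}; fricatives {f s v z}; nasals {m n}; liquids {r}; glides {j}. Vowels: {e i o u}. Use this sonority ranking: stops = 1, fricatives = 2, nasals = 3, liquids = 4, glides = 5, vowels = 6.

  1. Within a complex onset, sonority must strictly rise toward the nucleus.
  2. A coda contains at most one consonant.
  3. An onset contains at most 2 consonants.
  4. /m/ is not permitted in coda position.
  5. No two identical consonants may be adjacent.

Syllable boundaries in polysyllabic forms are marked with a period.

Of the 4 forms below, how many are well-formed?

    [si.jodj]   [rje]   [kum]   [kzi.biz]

2

[si.jodj] — violates constraint 2: syllable 2 coda /dj/ has 2 consonants (> 1) → ill-formed
[rje] — σ1 onset /rj/ (4→5 rises), coda /∅/ ok → well-formed
[kum] — violates constraint 4: syllable 1 coda contains /m/ → ill-formed
[kzi.biz] — σ1 onset /kz/ (1→2 rises), coda /∅/ ok; σ2 onset /b/, coda /z/ ok → well-formed
Well-formed: [rje], [kzi.biz] → 2.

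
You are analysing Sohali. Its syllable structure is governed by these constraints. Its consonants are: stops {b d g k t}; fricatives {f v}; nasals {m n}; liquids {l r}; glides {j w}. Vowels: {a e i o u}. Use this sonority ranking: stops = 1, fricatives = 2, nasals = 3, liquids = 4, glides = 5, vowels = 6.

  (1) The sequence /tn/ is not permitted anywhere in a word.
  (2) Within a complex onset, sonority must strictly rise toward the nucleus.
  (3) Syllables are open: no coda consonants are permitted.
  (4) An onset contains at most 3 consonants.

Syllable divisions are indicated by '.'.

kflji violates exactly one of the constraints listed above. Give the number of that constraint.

4

kflji: syllable 1 onset /kflj/ has 4 consonants (> 3).
This is a violation of constraint 4: "An onset contains at most 3 consonants."
The remaining constraints (1, 2, 3) are satisfied.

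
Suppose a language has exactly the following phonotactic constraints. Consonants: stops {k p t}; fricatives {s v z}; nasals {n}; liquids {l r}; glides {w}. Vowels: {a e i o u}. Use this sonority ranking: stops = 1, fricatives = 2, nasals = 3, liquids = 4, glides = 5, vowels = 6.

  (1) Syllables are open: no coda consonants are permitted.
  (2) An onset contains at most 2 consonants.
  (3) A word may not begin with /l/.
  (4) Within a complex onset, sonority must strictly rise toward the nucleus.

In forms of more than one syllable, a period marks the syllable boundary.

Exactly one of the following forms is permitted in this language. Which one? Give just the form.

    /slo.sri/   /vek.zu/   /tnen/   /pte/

/slo.sri/

/slo.sri/ — σ1 onset /sl/ (2→4 rises), coda /∅/ ok; σ2 onset /sr/ (2→4 rises), coda /∅/ ok → permitted
/vek.zu/ — violates constraint 1: syllable 1 coda /k/ has 1 consonant (> 0) → not permitted
/tnen/ — violates constraint 1: syllable 1 coda /n/ has 1 consonant (> 0) → not permitted
/pte/ — violates constraint 4: syllable 1 onset /pt/: /p/ (stop, 1) → /t/ (stop, 1) does not rise → not permitted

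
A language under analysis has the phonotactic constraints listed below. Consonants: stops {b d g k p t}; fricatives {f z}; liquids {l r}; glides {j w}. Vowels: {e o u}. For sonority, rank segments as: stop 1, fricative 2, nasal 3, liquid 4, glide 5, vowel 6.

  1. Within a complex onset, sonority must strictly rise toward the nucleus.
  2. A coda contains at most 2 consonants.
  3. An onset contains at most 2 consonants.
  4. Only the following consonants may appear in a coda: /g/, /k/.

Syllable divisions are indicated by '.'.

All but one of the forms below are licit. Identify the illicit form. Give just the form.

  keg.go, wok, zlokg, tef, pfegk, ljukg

tef

keg.go — σ1 onset /k/, coda /g/ ok; σ2 onset /g/, coda /∅/ ok → licit
wok — σ1 onset /w/, coda /k/ ok → licit
zlokg — σ1 onset /zl/ (2→4 rises), coda /kg/ (2C) ok → licit
tef — violates constraint 4: syllable 1 coda contains /f/, which is not a licensed coda consonant → illicit
pfegk — σ1 onset /pf/ (1→2 rises), coda /gk/ (2C) ok → licit
ljukg — σ1 onset /lj/ (4→5 rises), coda /kg/ (2C) ok → licit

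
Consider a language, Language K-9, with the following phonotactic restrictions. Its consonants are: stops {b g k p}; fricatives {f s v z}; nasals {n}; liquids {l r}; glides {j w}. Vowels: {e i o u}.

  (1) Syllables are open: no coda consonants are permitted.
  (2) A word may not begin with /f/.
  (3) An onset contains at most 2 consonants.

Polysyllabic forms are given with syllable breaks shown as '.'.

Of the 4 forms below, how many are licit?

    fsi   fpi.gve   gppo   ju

fsi — violates constraint 2: word begins with /f/ → illicit
fpi.gve — violates constraint 2: word begins with /f/ → illicit
gppo — violates constraint 3: syllable 1 onset /gpp/ has 3 consonants (> 2) → illicit
ju — σ1 onset /j/, coda /∅/ ok → licit
Licit: ju → 1.

1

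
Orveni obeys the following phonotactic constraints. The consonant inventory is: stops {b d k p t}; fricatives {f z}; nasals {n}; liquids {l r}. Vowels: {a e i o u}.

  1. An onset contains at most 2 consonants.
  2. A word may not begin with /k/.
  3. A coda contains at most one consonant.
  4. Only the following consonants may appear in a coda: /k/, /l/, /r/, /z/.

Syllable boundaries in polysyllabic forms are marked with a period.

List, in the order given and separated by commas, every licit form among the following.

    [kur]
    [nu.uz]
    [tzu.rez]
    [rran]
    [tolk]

[nu.uz], [tzu.rez]

[kur] — violates constraint 2: word begins with /k/ → illicit
[nu.uz] — σ1 onset /n/, coda /∅/ ok; σ2 onset /∅/, coda /z/ ok → licit
[tzu.rez] — σ1 onset /tz/ (2C), coda /∅/ ok; σ2 onset /r/, coda /z/ ok → licit
[rran] — violates constraint 4: syllable 1 coda contains /n/, which is not a licensed coda consonant → illicit
[tolk] — violates constraint 3: syllable 1 coda /lk/ has 2 consonants (> 1) → illicit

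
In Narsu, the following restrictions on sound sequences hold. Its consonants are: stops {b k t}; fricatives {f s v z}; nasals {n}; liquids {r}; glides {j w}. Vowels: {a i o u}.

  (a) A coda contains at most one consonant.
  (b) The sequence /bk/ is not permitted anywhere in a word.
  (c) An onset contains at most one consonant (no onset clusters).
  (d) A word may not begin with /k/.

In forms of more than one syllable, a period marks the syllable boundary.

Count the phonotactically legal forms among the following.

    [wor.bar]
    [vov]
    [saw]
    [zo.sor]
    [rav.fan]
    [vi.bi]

[wor.bar] — σ1 onset /w/, coda /r/ ok; σ2 onset /b/, coda /r/ ok → phonotactically legal
[vov] — σ1 onset /v/, coda /v/ ok → phonotactically legal
[saw] — σ1 onset /s/, coda /w/ ok → phonotactically legal
[zo.sor] — σ1 onset /z/, coda /∅/ ok; σ2 onset /s/, coda /r/ ok → phonotactically legal
[rav.fan] — σ1 onset /r/, coda /v/ ok; σ2 onset /f/, coda /n/ ok → phonotactically legal
[vi.bi] — σ1 onset /v/, coda /∅/ ok; σ2 onset /b/, coda /∅/ ok → phonotactically legal
Phonotactically legal: [wor.bar], [vov], [saw], [zo.sor], [rav.fan], [vi.bi] → 6.

6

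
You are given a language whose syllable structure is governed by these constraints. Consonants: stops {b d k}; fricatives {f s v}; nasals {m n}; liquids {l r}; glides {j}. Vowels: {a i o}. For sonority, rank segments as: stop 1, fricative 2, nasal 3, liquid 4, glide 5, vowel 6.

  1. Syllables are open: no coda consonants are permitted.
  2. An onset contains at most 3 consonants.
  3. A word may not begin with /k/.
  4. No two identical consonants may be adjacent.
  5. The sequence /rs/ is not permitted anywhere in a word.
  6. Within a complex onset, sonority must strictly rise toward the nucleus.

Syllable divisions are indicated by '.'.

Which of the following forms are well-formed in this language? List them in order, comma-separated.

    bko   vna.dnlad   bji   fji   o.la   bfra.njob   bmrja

bko — violates constraint 6: syllable 1 onset /bk/: /b/ (stop, 1) → /k/ (stop, 1) does not rise → ill-formed
vna.dnlad — violates constraint 1: syllable 2 coda /d/ has 1 consonant (> 0) → ill-formed
bji — σ1 onset /bj/ (1→5 rises), coda /∅/ ok → well-formed
fji — σ1 onset /fj/ (2→5 rises), coda /∅/ ok → well-formed
o.la — σ1 onset /∅/, coda /∅/ ok; σ2 onset /l/, coda /∅/ ok → well-formed
bfra.njob — violates constraint 1: syllable 2 coda /b/ has 1 consonant (> 0) → ill-formed
bmrja — violates constraint 2: syllable 1 onset /bmrj/ has 4 consonants (> 3) → ill-formed

bji, fji, o.la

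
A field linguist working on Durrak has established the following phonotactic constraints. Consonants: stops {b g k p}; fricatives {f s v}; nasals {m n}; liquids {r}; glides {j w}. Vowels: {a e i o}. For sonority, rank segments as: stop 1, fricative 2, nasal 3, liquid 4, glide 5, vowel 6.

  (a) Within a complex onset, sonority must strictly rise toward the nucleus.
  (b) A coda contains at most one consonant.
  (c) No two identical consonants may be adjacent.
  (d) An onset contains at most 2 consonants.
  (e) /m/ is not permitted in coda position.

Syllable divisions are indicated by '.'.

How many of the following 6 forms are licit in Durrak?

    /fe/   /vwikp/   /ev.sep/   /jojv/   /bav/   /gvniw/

3

/fe/ — σ1 onset /f/, coda /∅/ ok → licit
/vwikp/ — violates constraint (b): syllable 1 coda /kp/ has 2 consonants (> 1) → illicit
/ev.sep/ — σ1 onset /∅/, coda /v/ ok; σ2 onset /s/, coda /p/ ok → licit
/jojv/ — violates constraint (b): syllable 1 coda /jv/ has 2 consonants (> 1) → illicit
/bav/ — σ1 onset /b/, coda /v/ ok → licit
/gvniw/ — violates constraint (d): syllable 1 onset /gvn/ has 3 consonants (> 2) → illicit
Licit: /fe/, /ev.sep/, /bav/ → 3.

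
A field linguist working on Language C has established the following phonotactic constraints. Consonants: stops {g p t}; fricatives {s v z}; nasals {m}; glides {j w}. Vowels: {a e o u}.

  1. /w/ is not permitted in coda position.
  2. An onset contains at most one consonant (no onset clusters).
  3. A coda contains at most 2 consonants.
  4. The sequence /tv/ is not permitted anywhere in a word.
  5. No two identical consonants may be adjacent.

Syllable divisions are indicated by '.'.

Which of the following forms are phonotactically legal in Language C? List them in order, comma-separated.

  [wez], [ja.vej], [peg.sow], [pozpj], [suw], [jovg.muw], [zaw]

[wez], [ja.vej]

[wez] — σ1 onset /w/, coda /z/ ok → phonotactically legal
[ja.vej] — σ1 onset /j/, coda /∅/ ok; σ2 onset /v/, coda /j/ ok → phonotactically legal
[peg.sow] — violates constraint 1: syllable 2 coda contains /w/ → phonotactically illegal
[pozpj] — violates constraint 3: syllable 1 coda /zpj/ has 3 consonants (> 2) → phonotactically illegal
[suw] — violates constraint 1: syllable 1 coda contains /w/ → phonotactically illegal
[jovg.muw] — violates constraint 1: syllable 2 coda contains /w/ → phonotactically illegal
[zaw] — violates constraint 1: syllable 1 coda contains /w/ → phonotactically illegal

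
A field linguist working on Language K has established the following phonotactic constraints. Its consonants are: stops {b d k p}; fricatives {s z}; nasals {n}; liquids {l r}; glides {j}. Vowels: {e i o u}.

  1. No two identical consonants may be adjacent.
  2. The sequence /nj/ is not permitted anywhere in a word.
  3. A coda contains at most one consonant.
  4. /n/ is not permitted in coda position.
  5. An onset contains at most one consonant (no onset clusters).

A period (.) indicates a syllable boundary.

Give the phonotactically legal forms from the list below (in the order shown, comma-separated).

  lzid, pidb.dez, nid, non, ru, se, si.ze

nid, ru, se, si.ze

lzid — violates constraint 5: syllable 1 onset /lz/ has 2 consonants (> 1) → phonotactically illegal
pidb.dez — violates constraint 3: syllable 1 coda /db/ has 2 consonants (> 1) → phonotactically illegal
nid — σ1 onset /n/, coda /d/ ok → phonotactically legal
non — violates constraint 4: syllable 1 coda contains /n/ → phonotactically illegal
ru — σ1 onset /r/, coda /∅/ ok → phonotactically legal
se — σ1 onset /s/, coda /∅/ ok → phonotactically legal
si.ze — σ1 onset /s/, coda /∅/ ok; σ2 onset /z/, coda /∅/ ok → phonotactically legal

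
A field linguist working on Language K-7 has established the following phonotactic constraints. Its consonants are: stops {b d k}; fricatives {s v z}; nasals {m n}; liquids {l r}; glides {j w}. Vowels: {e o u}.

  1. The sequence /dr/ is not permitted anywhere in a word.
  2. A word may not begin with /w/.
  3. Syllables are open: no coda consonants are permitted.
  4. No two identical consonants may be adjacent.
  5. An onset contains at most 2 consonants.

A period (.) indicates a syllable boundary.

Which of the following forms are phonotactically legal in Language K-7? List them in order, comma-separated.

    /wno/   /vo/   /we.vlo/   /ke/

/wno/ — violates constraint 2: word begins with /w/ → phonotactically illegal
/vo/ — σ1 onset /v/, coda /∅/ ok → phonotactically legal
/we.vlo/ — violates constraint 2: word begins with /w/ → phonotactically illegal
/ke/ — σ1 onset /k/, coda /∅/ ok → phonotactically legal

/vo/, /ke/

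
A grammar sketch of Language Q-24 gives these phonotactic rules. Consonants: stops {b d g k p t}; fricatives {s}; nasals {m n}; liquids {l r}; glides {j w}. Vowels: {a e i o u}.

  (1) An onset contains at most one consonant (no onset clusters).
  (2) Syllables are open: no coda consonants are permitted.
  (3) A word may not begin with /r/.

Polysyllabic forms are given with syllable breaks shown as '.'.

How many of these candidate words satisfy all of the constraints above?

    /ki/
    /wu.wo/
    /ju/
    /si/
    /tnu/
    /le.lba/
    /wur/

4

/ki/ — σ1 onset /k/, coda /∅/ ok → licit
/wu.wo/ — σ1 onset /w/, coda /∅/ ok; σ2 onset /w/, coda /∅/ ok → licit
/ju/ — σ1 onset /j/, coda /∅/ ok → licit
/si/ — σ1 onset /s/, coda /∅/ ok → licit
/tnu/ — violates constraint 1: syllable 1 onset /tn/ has 2 consonants (> 1) → illicit
/le.lba/ — violates constraint 1: syllable 2 onset /lb/ has 2 consonants (> 1) → illicit
/wur/ — violates constraint 2: syllable 1 coda /r/ has 1 consonant (> 0) → illicit
Licit: /ki/, /wu.wo/, /ju/, /si/ → 4.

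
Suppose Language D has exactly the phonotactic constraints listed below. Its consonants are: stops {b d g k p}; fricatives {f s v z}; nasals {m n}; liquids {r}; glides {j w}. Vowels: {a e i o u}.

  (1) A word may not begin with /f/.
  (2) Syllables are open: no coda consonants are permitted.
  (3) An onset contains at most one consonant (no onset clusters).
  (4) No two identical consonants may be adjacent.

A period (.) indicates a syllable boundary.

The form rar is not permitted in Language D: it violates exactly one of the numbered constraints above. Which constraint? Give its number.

2

rar: syllable 1 coda /r/ has 1 consonant (> 0).
This is a violation of constraint 2: "Syllables are open: no coda consonants are permitted."
The remaining constraints (1, 3, 4) are satisfied.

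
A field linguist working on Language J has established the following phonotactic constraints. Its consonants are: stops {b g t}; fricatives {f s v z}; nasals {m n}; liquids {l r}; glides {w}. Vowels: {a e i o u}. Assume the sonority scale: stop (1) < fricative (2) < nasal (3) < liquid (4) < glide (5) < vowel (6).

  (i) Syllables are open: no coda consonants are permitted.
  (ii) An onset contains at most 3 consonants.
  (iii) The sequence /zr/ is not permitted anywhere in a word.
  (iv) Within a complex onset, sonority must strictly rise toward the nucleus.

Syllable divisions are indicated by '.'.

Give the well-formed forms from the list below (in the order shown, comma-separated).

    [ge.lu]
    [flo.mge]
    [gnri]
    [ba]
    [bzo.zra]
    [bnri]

[ge.lu] — σ1 onset /g/, coda /∅/ ok; σ2 onset /l/, coda /∅/ ok → well-formed
[flo.mge] — violates constraint (iv): syllable 2 onset /mg/: /m/ (nasal, 3) → /g/ (stop, 1) does not rise → ill-formed
[gnri] — σ1 onset /gnr/ (1→3→4 rises), coda /∅/ ok → well-formed
[ba] — σ1 onset /b/, coda /∅/ ok → well-formed
[bzo.zra] — violates constraint (iii): contains banned sequence /zr/ → ill-formed
[bnri] — σ1 onset /bnr/ (1→3→4 rises), coda /∅/ ok → well-formed

[ge.lu], [gnri], [ba], [bnri]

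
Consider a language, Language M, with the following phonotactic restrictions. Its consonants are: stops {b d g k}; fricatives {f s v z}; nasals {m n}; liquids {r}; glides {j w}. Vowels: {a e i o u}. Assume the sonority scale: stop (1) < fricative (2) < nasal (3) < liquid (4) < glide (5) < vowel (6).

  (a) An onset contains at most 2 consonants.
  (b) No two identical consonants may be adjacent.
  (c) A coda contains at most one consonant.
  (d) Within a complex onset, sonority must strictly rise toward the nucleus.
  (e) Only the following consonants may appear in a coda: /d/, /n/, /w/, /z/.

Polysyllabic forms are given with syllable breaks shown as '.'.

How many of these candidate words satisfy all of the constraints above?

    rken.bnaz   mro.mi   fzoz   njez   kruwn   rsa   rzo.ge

rken.bnaz — violates constraint (d): syllable 1 onset /rk/: /r/ (liquid, 4) → /k/ (stop, 1) does not rise → illicit
mro.mi — σ1 onset /mr/ (3→4 rises), coda /∅/ ok; σ2 onset /m/, coda /∅/ ok → licit
fzoz — violates constraint (d): syllable 1 onset /fz/: /f/ (fricative, 2) → /z/ (fricative, 2) does not rise → illicit
njez — σ1 onset /nj/ (3→5 rises), coda /z/ ok → licit
kruwn — violates constraint (c): syllable 1 coda /wn/ has 2 consonants (> 1) → illicit
rsa — violates constraint (d): syllable 1 onset /rs/: /r/ (liquid, 4) → /s/ (fricative, 2) does not rise → illicit
rzo.ge — violates constraint (d): syllable 1 onset /rz/: /r/ (liquid, 4) → /z/ (fricative, 2) does not rise → illicit
Licit: mro.mi, njez → 2.

2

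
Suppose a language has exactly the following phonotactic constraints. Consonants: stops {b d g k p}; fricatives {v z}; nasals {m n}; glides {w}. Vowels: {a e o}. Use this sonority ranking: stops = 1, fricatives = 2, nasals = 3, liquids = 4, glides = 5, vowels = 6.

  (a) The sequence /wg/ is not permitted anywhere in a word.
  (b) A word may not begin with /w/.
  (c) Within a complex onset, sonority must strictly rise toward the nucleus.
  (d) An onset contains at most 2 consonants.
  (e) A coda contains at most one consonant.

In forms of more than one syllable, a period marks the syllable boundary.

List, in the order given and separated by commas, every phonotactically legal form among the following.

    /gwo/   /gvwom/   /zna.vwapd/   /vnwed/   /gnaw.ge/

/gwo/

/gwo/ — σ1 onset /gw/ (1→5 rises), coda /∅/ ok → phonotactically legal
/gvwom/ — violates constraint (d): syllable 1 onset /gvw/ has 3 consonants (> 2) → phonotactically illegal
/zna.vwapd/ — violates constraint (e): syllable 2 coda /pd/ has 2 consonants (> 1) → phonotactically illegal
/vnwed/ — violates constraint (d): syllable 1 onset /vnw/ has 3 consonants (> 2) → phonotactically illegal
/gnaw.ge/ — violates constraint (a): contains banned sequence /wg/ → phonotactically illegal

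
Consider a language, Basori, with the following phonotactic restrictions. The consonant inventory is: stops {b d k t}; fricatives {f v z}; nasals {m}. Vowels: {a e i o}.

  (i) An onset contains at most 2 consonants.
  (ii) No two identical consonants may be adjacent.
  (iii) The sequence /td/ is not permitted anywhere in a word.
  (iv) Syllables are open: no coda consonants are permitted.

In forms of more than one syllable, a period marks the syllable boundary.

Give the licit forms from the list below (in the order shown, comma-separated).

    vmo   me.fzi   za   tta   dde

vmo, me.fzi, za

vmo — σ1 onset /vm/ (2C), coda /∅/ ok → licit
me.fzi — σ1 onset /m/, coda /∅/ ok; σ2 onset /fz/ (2C), coda /∅/ ok → licit
za — σ1 onset /z/, coda /∅/ ok → licit
tta — violates constraint (ii): adjacent identical consonants /tt/ → illicit
dde — violates constraint (ii): adjacent identical consonants /dd/ → illicit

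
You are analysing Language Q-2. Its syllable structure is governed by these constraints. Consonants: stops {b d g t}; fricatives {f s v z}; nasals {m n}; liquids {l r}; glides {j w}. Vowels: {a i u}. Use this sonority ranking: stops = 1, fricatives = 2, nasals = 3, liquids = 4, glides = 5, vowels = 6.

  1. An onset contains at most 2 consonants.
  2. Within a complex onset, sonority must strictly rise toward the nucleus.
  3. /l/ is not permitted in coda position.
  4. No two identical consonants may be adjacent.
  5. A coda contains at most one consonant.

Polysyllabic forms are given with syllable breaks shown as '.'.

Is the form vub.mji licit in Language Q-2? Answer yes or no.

yes

vub.mji — σ1 onset /v/, coda /b/ ok; σ2 onset /mj/ (3→5 rises), coda /∅/ ok → licit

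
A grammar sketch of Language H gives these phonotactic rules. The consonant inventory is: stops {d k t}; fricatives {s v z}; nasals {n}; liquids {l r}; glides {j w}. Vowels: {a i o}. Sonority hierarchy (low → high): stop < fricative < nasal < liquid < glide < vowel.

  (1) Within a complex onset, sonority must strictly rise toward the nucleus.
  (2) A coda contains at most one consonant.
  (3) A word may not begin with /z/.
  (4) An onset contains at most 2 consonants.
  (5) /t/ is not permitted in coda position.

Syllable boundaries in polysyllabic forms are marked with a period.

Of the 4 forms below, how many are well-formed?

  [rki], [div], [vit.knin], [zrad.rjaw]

1

[rki] — violates constraint 1: syllable 1 onset /rk/: /r/ (liquid, 4) → /k/ (stop, 1) does not rise → ill-formed
[div] — σ1 onset /d/, coda /v/ ok → well-formed
[vit.knin] — violates constraint 5: syllable 1 coda contains /t/ → ill-formed
[zrad.rjaw] — violates constraint 3: word begins with /z/ → ill-formed
Well-formed: [div] → 1.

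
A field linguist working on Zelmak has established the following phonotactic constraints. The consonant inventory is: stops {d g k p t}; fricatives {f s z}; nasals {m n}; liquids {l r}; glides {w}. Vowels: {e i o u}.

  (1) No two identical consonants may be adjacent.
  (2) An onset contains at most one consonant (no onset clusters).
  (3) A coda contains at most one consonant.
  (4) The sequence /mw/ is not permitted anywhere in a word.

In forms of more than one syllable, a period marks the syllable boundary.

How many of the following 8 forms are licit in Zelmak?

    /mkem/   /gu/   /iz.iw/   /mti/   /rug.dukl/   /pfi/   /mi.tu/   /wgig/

/mkem/ — violates constraint 2: syllable 1 onset /mk/ has 2 consonants (> 1) → illicit
/gu/ — σ1 onset /g/, coda /∅/ ok → licit
/iz.iw/ — σ1 onset /∅/, coda /z/ ok; σ2 onset /∅/, coda /w/ ok → licit
/mti/ — violates constraint 2: syllable 1 onset /mt/ has 2 consonants (> 1) → illicit
/rug.dukl/ — violates constraint 3: syllable 2 coda /kl/ has 2 consonants (> 1) → illicit
/pfi/ — violates constraint 2: syllable 1 onset /pf/ has 2 consonants (> 1) → illicit
/mi.tu/ — σ1 onset /m/, coda /∅/ ok; σ2 onset /t/, coda /∅/ ok → licit
/wgig/ — violates constraint 2: syllable 1 onset /wg/ has 2 consonants (> 1) → illicit
Licit: /gu/, /iz.iw/, /mi.tu/ → 3.

3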